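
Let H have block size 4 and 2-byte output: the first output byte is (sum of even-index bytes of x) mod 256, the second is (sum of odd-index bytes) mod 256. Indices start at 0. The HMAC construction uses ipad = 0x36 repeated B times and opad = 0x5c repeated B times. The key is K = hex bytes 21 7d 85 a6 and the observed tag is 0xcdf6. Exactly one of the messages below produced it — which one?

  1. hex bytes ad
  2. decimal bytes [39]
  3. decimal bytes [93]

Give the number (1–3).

Key hex bytes 21 7d 85 a6 is exactly B = 4 bytes: K' = 21 7d 85 a6.
K' ⊕ ipad = 17 4b b3 90; K' ⊕ opad = 7d 21 d9 fa.
m1: inner = H(17 4b b3 90 ad) = 77 db; tag = H(7d 21 d9 fa 77 db) = cdf6 ← matches
m2: inner = H(17 4b b3 90 27) = f1 db; tag = H(7d 21 d9 fa f1 db) = 47f6
m3: inner = H(17 4b b3 90 5d) = 27 db; tag = H(7d 21 d9 fa 27 db) = 7df6

1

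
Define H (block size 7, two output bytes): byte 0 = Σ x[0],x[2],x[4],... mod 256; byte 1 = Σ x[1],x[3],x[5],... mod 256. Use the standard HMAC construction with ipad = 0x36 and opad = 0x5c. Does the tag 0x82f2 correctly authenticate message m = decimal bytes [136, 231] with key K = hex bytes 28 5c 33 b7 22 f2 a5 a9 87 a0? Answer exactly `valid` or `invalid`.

invalid

Key hex bytes 28 5c 33 b7 22 f2 a5 a9 87 a0 is 10 bytes > B = 7, so hash it first: H(key) = a9 4e, then zero-pad to 7 bytes: K' = a9 4e 00 00 00 00 00.
K' ⊕ ipad = 9f 78 36 36 36 36 36; K' ⊕ opad = f5 12 5c 5c 5c 5c 5c.
Inner hash: even-index sum = 552 mod 256 = 40; odd-index sum = 364 mod 256 = 108 → 28 6c.
Outer hash (recomputed tag): even-index sum = 629 mod 256 = 117; odd-index sum = 242 mod 256 = 242 → 75 f2.
Recomputed tag = 75f2; claimed = 82f2 → mismatch.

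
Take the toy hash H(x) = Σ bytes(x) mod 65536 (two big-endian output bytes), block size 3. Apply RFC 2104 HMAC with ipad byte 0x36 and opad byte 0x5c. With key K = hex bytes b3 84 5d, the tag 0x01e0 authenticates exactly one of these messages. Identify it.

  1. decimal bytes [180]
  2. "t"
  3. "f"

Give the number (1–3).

Key hex bytes b3 84 5d is exactly B = 3 bytes: K' = b3 84 5d.
K' ⊕ ipad = 85 b2 6b; K' ⊕ opad = ef d8 01.
m1: inner = H(85 b2 6b b4) = 02 56; tag = H(ef d8 01 02 56) = 0220
m2: inner = H(85 b2 6b 74) = 02 16; tag = H(ef d8 01 02 16) = 01e0 ← matches
m3: inner = H(85 b2 6b 66) = 02 08; tag = H(ef d8 01 02 08) = 01d2

2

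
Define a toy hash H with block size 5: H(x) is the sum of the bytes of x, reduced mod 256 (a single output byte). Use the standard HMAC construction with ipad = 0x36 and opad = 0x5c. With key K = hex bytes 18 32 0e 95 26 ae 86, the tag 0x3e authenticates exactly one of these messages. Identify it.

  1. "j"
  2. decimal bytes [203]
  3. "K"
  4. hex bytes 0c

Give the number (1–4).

Key hex bytes 18 32 0e 95 26 ae 86 is 7 bytes > B = 5, so hash it first: H(key) = 47, then zero-pad to 5 bytes: K' = 47 00 00 00 00.
K' ⊕ ipad = 71 36 36 36 36; K' ⊕ opad = 1b 5c 5c 5c 5c.
m1: inner = H(71 36 36 36 36 6a) = b3; tag = H(1b 5c 5c 5c 5c b3) = 3e ← matches
m2: inner = H(71 36 36 36 36 cb) = 14; tag = H(1b 5c 5c 5c 5c 14) = 9f
m3: inner = H(71 36 36 36 36 4b) = 94; tag = H(1b 5c 5c 5c 5c 94) = 1f
m4: inner = H(71 36 36 36 36 0c) = 55; tag = H(1b 5c 5c 5c 5c 55) = e0

1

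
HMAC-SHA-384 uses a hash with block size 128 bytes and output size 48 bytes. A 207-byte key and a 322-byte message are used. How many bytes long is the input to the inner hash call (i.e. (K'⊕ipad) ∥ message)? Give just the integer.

450

Key is 207 > 128 bytes, so it is hashed to 48 bytes then zero-padded to 128: |K'| = 128.
Inner input = (K'⊕ipad) ∥ m → 128 + 322 = 450 bytes.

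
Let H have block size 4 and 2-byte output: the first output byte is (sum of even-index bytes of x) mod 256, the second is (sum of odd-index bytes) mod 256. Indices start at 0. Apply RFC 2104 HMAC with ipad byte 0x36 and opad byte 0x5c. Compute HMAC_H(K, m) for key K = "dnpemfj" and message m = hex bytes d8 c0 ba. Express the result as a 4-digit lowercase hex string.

b8c6

Key "dnpemfj" = 64 6e 70 65 6d 66 6a is 7 bytes > B = 4, so hash it first: H(key) = ab 39, then zero-pad to 4 bytes: K' = ab 39 00 00.
K' ⊕ ipad = 9d 0f 36 36.  K' ⊕ opad = f7 65 5c 5c.
Inner input = (K'⊕ipad) ∥ m = 9d 0f 36 36 ∥ d8 c0 ba.
Inner hash: even-index sum = 613 mod 256 = 101; odd-index sum = 261 mod 256 = 5 → 65 05.
Outer input = (K'⊕opad) ∥ inner = f7 65 5c 5c ∥ 65 05.
Outer hash (tag): even-index sum = 440 mod 256 = 184; odd-index sum = 198 mod 256 = 198 → b8 c6.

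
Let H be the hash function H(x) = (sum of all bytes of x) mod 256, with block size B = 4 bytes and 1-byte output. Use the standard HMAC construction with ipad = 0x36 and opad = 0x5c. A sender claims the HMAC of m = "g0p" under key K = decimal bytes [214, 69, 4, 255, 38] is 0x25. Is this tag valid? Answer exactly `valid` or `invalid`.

invalid

Key decimal bytes [214, 69, 4, 255, 38] = d6 45 04 ff 26 is 5 bytes > B = 4, so hash it first: H(key) = 44, then zero-pad to 4 bytes: K' = 44 00 00 00.
K' ⊕ ipad = 72 36 36 36; K' ⊕ opad = 18 5c 5c 5c.
Inner hash: sum = 114+54+54+54+103+48+112 = 539; mod 256 = 27 → 1b.
Outer hash (recomputed tag): sum = 24+92+92+92+27 = 327; mod 256 = 71 → 47.
Recomputed tag = 47; claimed = 25 → mismatch.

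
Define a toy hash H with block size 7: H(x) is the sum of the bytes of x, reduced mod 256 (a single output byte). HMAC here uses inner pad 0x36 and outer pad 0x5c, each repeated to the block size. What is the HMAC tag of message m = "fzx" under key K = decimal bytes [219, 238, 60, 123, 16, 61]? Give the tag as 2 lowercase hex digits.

Key decimal bytes [219, 238, 60, 123, 16, 61] = db ee 3c 7b 10 3d is 6 bytes ≤ B = 7; zero-pad to 7 bytes: K' = db ee 3c 7b 10 3d 00.
K' ⊕ ipad = ed d8 0a 4d 26 0b 36.  K' ⊕ opad = 87 b2 60 27 4c 61 5c.
Inner input = (K'⊕ipad) ∥ m = ed d8 0a 4d 26 0b 36 ∥ 66 7a 78.
Inner hash: sum = 237+216+10+77+38+11+54+102+122+120 = 987; mod 256 = 219 → db.
Outer input = (K'⊕opad) ∥ inner = 87 b2 60 27 4c 61 5c ∥ db.
Outer hash (tag): sum = 135+178+96+39+76+97+92+219 = 932; mod 256 = 164 → a4.

a4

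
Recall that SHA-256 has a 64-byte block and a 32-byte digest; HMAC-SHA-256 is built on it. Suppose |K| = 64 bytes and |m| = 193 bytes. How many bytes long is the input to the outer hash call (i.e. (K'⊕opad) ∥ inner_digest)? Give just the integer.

Key is 64 ≤ 64 bytes, zero-padded: |K'| = 64.
Outer input = (K'⊕opad) ∥ H(inner) → 64 + 32 = 96 bytes.

96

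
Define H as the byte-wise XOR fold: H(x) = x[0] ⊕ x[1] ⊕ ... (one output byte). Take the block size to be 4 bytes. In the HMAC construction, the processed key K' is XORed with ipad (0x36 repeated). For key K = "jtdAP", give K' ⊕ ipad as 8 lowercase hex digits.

5d363636

Key "jtdAP" = 6a 74 64 41 50 is 5 bytes > B = 4, so hash it first: H(key) = 6b, then zero-pad to 4 bytes: K' = 6b 00 00 00.
XOR each byte with 0x36: 6b⊕36=5d, 00⊕36=36, 00⊕36=36, 00⊕36=36.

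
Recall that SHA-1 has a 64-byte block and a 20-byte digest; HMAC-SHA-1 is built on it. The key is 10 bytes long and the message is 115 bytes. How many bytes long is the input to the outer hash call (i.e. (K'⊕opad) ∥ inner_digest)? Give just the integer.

84

Key is 10 ≤ 64 bytes, zero-padded: |K'| = 64.
Outer input = (K'⊕opad) ∥ H(inner) → 64 + 20 = 84 bytes.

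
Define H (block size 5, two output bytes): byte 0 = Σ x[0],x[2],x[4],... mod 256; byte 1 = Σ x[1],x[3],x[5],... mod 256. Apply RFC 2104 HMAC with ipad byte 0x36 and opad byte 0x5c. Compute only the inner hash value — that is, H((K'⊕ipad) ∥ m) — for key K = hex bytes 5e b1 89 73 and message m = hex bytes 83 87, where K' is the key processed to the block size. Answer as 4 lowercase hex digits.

Key hex bytes 5e b1 89 73 is 4 bytes ≤ B = 5; zero-pad to 5 bytes: K' = 5e b1 89 73 00.
K' ⊕ ipad = 68 87 bf 45 36.
Inner input = 68 87 bf 45 36 ∥ 83 87.
Inner hash: even-index sum = 484 mod 256 = 228; odd-index sum = 335 mod 256 = 79 → e4 4f.

e44f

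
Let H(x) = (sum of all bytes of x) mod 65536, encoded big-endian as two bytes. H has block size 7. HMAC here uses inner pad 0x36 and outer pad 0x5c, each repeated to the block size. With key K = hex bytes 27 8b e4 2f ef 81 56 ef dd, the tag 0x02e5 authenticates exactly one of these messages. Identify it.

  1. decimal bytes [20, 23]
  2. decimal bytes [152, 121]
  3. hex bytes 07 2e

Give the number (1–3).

2

Key hex bytes 27 8b e4 2f ef 81 56 ef dd is 9 bytes > B = 7, so hash it first: H(key) = 05 57, then zero-pad to 7 bytes: K' = 05 57 00 00 00 00 00.
K' ⊕ ipad = 33 61 36 36 36 36 36; K' ⊕ opad = 59 0b 5c 5c 5c 5c 5c.
m1: inner = H(33 61 36 36 36 36 36 14 17) = 01 cd; tag = H(59 0b 5c 5c 5c 5c 5c 01 cd) = 02fe
m2: inner = H(33 61 36 36 36 36 36 98 79) = 02 b3; tag = H(59 0b 5c 5c 5c 5c 5c 02 b3) = 02e5 ← matches
m3: inner = H(33 61 36 36 36 36 36 07 2e) = 01 d7; tag = H(59 0b 5c 5c 5c 5c 5c 01 d7) = 0308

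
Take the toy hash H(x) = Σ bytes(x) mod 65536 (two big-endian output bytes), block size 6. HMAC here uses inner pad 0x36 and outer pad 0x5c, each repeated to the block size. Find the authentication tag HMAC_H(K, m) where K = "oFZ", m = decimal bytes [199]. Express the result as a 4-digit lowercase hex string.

0207

Key "oFZ" = 6f 46 5a is 3 bytes ≤ B = 6; zero-pad to 6 bytes: K' = 6f 46 5a 00 00 00.
K' ⊕ ipad = 59 70 6c 36 36 36.  K' ⊕ opad = 33 1a 06 5c 5c 5c.
Inner input = (K'⊕ipad) ∥ m = 59 70 6c 36 36 36 ∥ c7.
Inner hash: sum = 89+112+108+54+54+54+199 = 670 → 02 9e.
Outer input = (K'⊕opad) ∥ inner = 33 1a 06 5c 5c 5c ∥ 02 9e.
Outer hash (tag): sum = 51+26+6+92+92+92+2+158 = 519 → 02 07.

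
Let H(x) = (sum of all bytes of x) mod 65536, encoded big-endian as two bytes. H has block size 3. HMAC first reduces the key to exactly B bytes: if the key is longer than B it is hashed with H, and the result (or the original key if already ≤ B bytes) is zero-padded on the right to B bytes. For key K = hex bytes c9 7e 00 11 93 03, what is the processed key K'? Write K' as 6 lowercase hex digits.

01ee00

|K| = 6 > B = 3, so first hash the key.
H(K): sum = 201+126+0+17+147+3 = 494 → 01 ee.
Zero-pad H(K) = 01 ee to 3 bytes: K' = 01 ee 00.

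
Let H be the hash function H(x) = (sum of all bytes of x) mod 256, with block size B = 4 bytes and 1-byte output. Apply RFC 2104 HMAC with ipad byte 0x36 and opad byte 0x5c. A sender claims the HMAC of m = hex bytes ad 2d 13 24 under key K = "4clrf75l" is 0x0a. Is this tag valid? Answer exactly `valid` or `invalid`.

invalid

Key "4clrf75l" = 34 63 6c 72 66 37 35 6c is 8 bytes > B = 4, so hash it first: H(key) = b3, then zero-pad to 4 bytes: K' = b3 00 00 00.
K' ⊕ ipad = 85 36 36 36; K' ⊕ opad = ef 5c 5c 5c.
Inner hash: sum = 133+54+54+54+173+45+19+36 = 568; mod 256 = 56 → 38.
Outer hash (recomputed tag): sum = 239+92+92+92+56 = 571; mod 256 = 59 → 3b.
Recomputed tag = 3b; claimed = 0a → mismatch.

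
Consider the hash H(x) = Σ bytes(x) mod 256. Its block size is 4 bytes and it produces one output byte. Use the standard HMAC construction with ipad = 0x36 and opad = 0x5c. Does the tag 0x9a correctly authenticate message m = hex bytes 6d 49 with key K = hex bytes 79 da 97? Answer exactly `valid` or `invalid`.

Key hex bytes 79 da 97 is 3 bytes ≤ B = 4; zero-pad to 4 bytes: K' = 79 da 97 00.
K' ⊕ ipad = 4f ec a1 36; K' ⊕ opad = 25 86 cb 5c.
Inner hash: sum = 79+236+161+54+109+73 = 712; mod 256 = 200 → c8.
Outer hash (recomputed tag): sum = 37+134+203+92+200 = 666; mod 256 = 154 → 9a.
Recomputed tag = 9a; claimed = 9a → match.

valid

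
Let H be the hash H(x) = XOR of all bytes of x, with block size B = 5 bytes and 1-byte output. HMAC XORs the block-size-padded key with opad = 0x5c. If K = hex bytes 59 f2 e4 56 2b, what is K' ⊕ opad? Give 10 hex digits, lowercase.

Key hex bytes 59 f2 e4 56 2b is exactly B = 5 bytes: K' = 59 f2 e4 56 2b.
XOR each byte with 0x5c: 59⊕5c=05, f2⊕5c=ae, e4⊕5c=b8, 56⊕5c=0a, 2b⊕5c=77.

05aeb80a77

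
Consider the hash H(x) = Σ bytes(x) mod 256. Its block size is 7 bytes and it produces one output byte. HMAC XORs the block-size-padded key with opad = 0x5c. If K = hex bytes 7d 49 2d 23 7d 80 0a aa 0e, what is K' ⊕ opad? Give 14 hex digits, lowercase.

895c5c5c5c5c5c

Key hex bytes 7d 49 2d 23 7d 80 0a aa 0e is 9 bytes > B = 7, so hash it first: H(key) = d5, then zero-pad to 7 bytes: K' = d5 00 00 00 00 00 00.
XOR each byte with 0x5c: d5⊕5c=89, 00⊕5c=5c, 00⊕5c=5c, 00⊕5c=5c, 00⊕5c=5c, 00⊕5c=5c, 00⊕5c=5c.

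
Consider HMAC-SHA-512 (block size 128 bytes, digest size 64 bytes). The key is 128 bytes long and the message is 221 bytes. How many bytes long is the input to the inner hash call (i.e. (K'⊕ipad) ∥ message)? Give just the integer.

Key is 128 ≤ 128 bytes, zero-padded: |K'| = 128.
Inner input = (K'⊕ipad) ∥ m → 128 + 221 = 349 bytes.

349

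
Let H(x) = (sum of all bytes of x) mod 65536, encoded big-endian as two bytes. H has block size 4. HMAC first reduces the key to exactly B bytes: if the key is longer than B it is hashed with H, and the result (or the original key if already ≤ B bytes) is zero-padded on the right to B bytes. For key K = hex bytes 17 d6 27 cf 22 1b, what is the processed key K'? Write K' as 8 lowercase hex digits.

02200000

|K| = 6 > B = 4, so first hash the key.
H(K): sum = 23+214+39+207+34+27 = 544 → 02 20.
Zero-pad H(K) = 02 20 to 4 bytes: K' = 02 20 00 00.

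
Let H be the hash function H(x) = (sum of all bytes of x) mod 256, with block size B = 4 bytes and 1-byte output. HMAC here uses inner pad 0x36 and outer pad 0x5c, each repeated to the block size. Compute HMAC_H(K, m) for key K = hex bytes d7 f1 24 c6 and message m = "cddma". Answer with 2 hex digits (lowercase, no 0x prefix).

ed

Key hex bytes d7 f1 24 c6 is exactly B = 4 bytes: K' = d7 f1 24 c6.
K' ⊕ ipad = e1 c7 12 f0.  K' ⊕ opad = 8b ad 78 9a.
Inner input = (K'⊕ipad) ∥ m = e1 c7 12 f0 ∥ 63 64 64 6d 61.
Inner hash: sum = 225+199+18+240+99+100+100+109+97 = 1187; mod 256 = 163 → a3.
Outer input = (K'⊕opad) ∥ inner = 8b ad 78 9a ∥ a3.
Outer hash (tag): sum = 139+173+120+154+163 = 749; mod 256 = 237 → ed.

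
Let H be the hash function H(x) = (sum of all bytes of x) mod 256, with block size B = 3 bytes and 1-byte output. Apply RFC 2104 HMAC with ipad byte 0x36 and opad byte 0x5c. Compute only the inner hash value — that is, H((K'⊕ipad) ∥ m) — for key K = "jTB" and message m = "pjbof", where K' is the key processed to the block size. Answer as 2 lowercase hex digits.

Key "jTB" = 6a 54 42 is exactly B = 3 bytes: K' = 6a 54 42.
K' ⊕ ipad = 5c 62 74.
Inner input = 5c 62 74 ∥ 70 6a 62 6f 66.
Inner hash: sum = 92+98+116+112+106+98+111+102 = 835; mod 256 = 67 → 43.

43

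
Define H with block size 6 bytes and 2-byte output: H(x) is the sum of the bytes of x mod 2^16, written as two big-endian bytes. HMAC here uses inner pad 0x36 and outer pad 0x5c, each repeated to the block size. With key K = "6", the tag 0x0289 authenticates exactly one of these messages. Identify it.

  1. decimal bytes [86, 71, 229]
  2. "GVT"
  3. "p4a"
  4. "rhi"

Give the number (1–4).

4

Key "6" = 36 is 1 byte ≤ B = 6; zero-pad to 6 bytes: K' = 36 00 00 00 00 00.
K' ⊕ ipad = 00 36 36 36 36 36; K' ⊕ opad = 6a 5c 5c 5c 5c 5c.
m1: inner = H(00 36 36 36 36 36 56 47 e5) = 02 90; tag = H(6a 5c 5c 5c 5c 5c 02 90) = 02c8
m2: inner = H(00 36 36 36 36 36 47 56 54) = 01 ff; tag = H(6a 5c 5c 5c 5c 5c 01 ff) = 0336
m3: inner = H(00 36 36 36 36 36 70 34 61) = 02 13; tag = H(6a 5c 5c 5c 5c 5c 02 13) = 024b
m4: inner = H(00 36 36 36 36 36 72 68 69) = 02 51; tag = H(6a 5c 5c 5c 5c 5c 02 51) = 0289 ← matches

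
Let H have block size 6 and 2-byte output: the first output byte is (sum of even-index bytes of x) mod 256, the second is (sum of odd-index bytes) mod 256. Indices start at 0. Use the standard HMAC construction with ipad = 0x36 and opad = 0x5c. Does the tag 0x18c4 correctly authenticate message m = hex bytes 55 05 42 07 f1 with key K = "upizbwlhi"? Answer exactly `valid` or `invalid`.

Key "upizbwlhi" = 75 70 69 7a 62 77 6c 68 69 is 9 bytes > B = 6, so hash it first: H(key) = 15 c9, then zero-pad to 6 bytes: K' = 15 c9 00 00 00 00.
K' ⊕ ipad = 23 ff 36 36 36 36; K' ⊕ opad = 49 95 5c 5c 5c 5c.
Inner hash: even-index sum = 535 mod 256 = 23; odd-index sum = 375 mod 256 = 119 → 17 77.
Outer hash (recomputed tag): even-index sum = 280 mod 256 = 24; odd-index sum = 452 mod 256 = 196 → 18 c4.
Recomputed tag = 18c4; claimed = 18c4 → match.

valid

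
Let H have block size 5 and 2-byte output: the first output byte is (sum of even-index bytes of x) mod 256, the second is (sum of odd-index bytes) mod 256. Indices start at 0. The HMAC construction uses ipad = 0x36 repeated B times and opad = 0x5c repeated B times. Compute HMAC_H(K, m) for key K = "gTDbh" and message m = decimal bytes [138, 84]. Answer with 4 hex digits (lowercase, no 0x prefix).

c7bb

Key "gTDbh" = 67 54 44 62 68 is exactly B = 5 bytes: K' = 67 54 44 62 68.
K' ⊕ ipad = 51 62 72 54 5e.  K' ⊕ opad = 3b 08 18 3e 34.
Inner input = (K'⊕ipad) ∥ m = 51 62 72 54 5e ∥ 8a 54.
Inner hash: even-index sum = 373 mod 256 = 117; odd-index sum = 320 mod 256 = 64 → 75 40.
Outer input = (K'⊕opad) ∥ inner = 3b 08 18 3e 34 ∥ 75 40.
Outer hash (tag): even-index sum = 199 mod 256 = 199; odd-index sum = 187 mod 256 = 187 → c7 bb.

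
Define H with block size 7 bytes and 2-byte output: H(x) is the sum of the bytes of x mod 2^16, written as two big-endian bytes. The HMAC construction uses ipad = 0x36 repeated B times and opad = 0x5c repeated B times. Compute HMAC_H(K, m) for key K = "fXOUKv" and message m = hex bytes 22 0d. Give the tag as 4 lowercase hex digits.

01b5

Key "fXOUKv" = 66 58 4f 55 4b 76 is 6 bytes ≤ B = 7; zero-pad to 7 bytes: K' = 66 58 4f 55 4b 76 00.
K' ⊕ ipad = 50 6e 79 63 7d 40 36.  K' ⊕ opad = 3a 04 13 09 17 2a 5c.
Inner input = (K'⊕ipad) ∥ m = 50 6e 79 63 7d 40 36 ∥ 22 0d.
Inner hash: sum = 80+110+121+99+125+64+54+34+13 = 700 → 02 bc.
Outer input = (K'⊕opad) ∥ inner = 3a 04 13 09 17 2a 5c ∥ 02 bc.
Outer hash (tag): sum = 58+4+19+9+23+42+92+2+188 = 437 → 01 b5.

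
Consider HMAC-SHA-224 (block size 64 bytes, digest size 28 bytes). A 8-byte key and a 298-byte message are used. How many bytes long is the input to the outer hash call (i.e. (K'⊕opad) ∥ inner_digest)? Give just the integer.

92

Key is 8 ≤ 64 bytes, zero-padded: |K'| = 64.
Outer input = (K'⊕opad) ∥ H(inner) → 64 + 28 = 92 bytes.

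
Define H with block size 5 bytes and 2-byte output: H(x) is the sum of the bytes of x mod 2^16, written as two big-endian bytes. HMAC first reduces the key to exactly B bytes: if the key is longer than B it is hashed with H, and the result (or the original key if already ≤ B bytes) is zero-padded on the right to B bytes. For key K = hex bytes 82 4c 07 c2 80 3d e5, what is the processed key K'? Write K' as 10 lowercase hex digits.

|K| = 7 > B = 5, so first hash the key.
H(K): sum = 130+76+7+194+128+61+229 = 825 → 03 39.
Zero-pad H(K) = 03 39 to 5 bytes: K' = 03 39 00 00 00.

0339000000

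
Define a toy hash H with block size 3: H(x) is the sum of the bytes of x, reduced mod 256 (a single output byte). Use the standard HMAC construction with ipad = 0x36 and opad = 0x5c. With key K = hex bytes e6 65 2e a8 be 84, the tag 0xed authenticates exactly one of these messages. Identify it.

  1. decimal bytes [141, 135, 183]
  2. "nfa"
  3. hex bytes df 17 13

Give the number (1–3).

Key hex bytes e6 65 2e a8 be 84 is 6 bytes > B = 3, so hash it first: H(key) = 63, then zero-pad to 3 bytes: K' = 63 00 00.
K' ⊕ ipad = 55 36 36; K' ⊕ opad = 3f 5c 5c.
m1: inner = H(55 36 36 8d 87 b7) = 8c; tag = H(3f 5c 5c 8c) = 83
m2: inner = H(55 36 36 6e 66 61) = f6; tag = H(3f 5c 5c f6) = ed ← matches
m3: inner = H(55 36 36 df 17 13) = ca; tag = H(3f 5c 5c ca) = c1

2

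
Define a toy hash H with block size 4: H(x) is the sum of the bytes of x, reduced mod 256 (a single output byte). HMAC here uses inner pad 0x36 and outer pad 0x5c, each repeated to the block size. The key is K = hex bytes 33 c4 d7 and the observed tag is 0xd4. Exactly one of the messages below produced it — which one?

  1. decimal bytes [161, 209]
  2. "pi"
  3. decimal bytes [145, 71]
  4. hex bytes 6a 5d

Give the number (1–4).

Key hex bytes 33 c4 d7 is 3 bytes ≤ B = 4; zero-pad to 4 bytes: K' = 33 c4 d7 00.
K' ⊕ ipad = 05 f2 e1 36; K' ⊕ opad = 6f 98 8b 5c.
m1: inner = H(05 f2 e1 36 a1 d1) = 80; tag = H(6f 98 8b 5c 80) = 6e
m2: inner = H(05 f2 e1 36 70 69) = e7; tag = H(6f 98 8b 5c e7) = d5
m3: inner = H(05 f2 e1 36 91 47) = e6; tag = H(6f 98 8b 5c e6) = d4 ← matches
m4: inner = H(05 f2 e1 36 6a 5d) = d5; tag = H(6f 98 8b 5c d5) = c3

3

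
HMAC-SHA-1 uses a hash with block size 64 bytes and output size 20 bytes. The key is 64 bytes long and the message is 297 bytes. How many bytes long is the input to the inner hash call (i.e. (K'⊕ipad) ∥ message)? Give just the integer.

361

Key is 64 ≤ 64 bytes, zero-padded: |K'| = 64.
Inner input = (K'⊕ipad) ∥ m → 64 + 297 = 361 bytes.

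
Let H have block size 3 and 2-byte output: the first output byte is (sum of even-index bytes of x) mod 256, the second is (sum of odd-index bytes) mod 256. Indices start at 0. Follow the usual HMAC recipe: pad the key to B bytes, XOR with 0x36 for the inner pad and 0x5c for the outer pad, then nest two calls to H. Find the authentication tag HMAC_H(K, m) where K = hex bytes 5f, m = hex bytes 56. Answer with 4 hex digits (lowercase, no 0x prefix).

ebfb

Key hex bytes 5f is 1 byte ≤ B = 3; zero-pad to 3 bytes: K' = 5f 00 00.
K' ⊕ ipad = 69 36 36.  K' ⊕ opad = 03 5c 5c.
Inner input = (K'⊕ipad) ∥ m = 69 36 36 ∥ 56.
Inner hash: even-index sum = 159 mod 256 = 159; odd-index sum = 140 mod 256 = 140 → 9f 8c.
Outer input = (K'⊕opad) ∥ inner = 03 5c 5c ∥ 9f 8c.
Outer hash (tag): even-index sum = 235 mod 256 = 235; odd-index sum = 251 mod 256 = 251 → eb fb.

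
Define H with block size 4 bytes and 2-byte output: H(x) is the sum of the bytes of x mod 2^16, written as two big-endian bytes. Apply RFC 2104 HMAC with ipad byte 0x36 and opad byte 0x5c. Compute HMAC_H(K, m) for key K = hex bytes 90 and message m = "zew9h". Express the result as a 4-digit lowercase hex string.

0222

Key hex bytes 90 is 1 byte ≤ B = 4; zero-pad to 4 bytes: K' = 90 00 00 00.
K' ⊕ ipad = a6 36 36 36.  K' ⊕ opad = cc 5c 5c 5c.
Inner input = (K'⊕ipad) ∥ m = a6 36 36 36 ∥ 7a 65 77 39 68.
Inner hash: sum = 166+54+54+54+122+101+119+57+104 = 831 → 03 3f.
Outer input = (K'⊕opad) ∥ inner = cc 5c 5c 5c ∥ 03 3f.
Outer hash (tag): sum = 204+92+92+92+3+63 = 546 → 02 22.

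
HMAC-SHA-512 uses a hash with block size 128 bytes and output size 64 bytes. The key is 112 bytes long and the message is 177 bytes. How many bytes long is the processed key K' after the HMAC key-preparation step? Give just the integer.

128

Key is 112 ≤ 128 bytes, zero-padded: |K'| = 128.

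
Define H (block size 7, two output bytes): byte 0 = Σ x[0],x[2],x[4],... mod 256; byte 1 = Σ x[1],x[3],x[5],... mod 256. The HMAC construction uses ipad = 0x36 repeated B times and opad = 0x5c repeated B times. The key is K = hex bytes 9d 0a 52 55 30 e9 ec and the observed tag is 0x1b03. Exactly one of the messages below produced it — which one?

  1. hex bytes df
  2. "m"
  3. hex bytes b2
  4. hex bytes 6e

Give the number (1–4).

Key hex bytes 9d 0a 52 55 30 e9 ec is exactly B = 7 bytes: K' = 9d 0a 52 55 30 e9 ec.
K' ⊕ ipad = ab 3c 64 63 06 df da; K' ⊕ opad = c1 56 0e 09 6c b5 b0.
m1: inner = H(ab 3c 64 63 06 df da df) = ef 5d; tag = H(c1 56 0e 09 6c b5 b0 ef 5d) = 4803
m2: inner = H(ab 3c 64 63 06 df da 6d) = ef eb; tag = H(c1 56 0e 09 6c b5 b0 ef eb) = d603
m3: inner = H(ab 3c 64 63 06 df da b2) = ef 30; tag = H(c1 56 0e 09 6c b5 b0 ef 30) = 1b03 ← matches
m4: inner = H(ab 3c 64 63 06 df da 6e) = ef ec; tag = H(c1 56 0e 09 6c b5 b0 ef ec) = d703

3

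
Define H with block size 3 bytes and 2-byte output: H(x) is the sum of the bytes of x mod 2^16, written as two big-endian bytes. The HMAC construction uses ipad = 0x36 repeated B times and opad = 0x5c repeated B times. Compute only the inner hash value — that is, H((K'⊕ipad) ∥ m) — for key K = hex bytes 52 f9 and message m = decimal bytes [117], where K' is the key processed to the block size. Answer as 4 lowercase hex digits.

01de

Key hex bytes 52 f9 is 2 bytes ≤ B = 3; zero-pad to 3 bytes: K' = 52 f9 00.
K' ⊕ ipad = 64 cf 36.
Inner input = 64 cf 36 ∥ 75.
Inner hash: sum = 100+207+54+117 = 478 → 01 de.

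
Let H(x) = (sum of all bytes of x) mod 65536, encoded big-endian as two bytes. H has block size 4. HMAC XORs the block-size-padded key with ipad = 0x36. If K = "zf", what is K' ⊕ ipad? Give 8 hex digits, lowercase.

4c503636

Key "zf" = 7a 66 is 2 bytes ≤ B = 4; zero-pad to 4 bytes: K' = 7a 66 00 00.
XOR each byte with 0x36: 7a⊕36=4c, 66⊕36=50, 00⊕36=36, 00⊕36=36.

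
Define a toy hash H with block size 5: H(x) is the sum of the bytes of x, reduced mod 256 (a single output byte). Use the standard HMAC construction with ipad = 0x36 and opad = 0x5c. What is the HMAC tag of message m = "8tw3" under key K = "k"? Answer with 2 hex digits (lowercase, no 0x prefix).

32

Key "k" = 6b is 1 byte ≤ B = 5; zero-pad to 5 bytes: K' = 6b 00 00 00 00.
K' ⊕ ipad = 5d 36 36 36 36.  K' ⊕ opad = 37 5c 5c 5c 5c.
Inner input = (K'⊕ipad) ∥ m = 5d 36 36 36 36 ∥ 38 74 77 33.
Inner hash: sum = 93+54+54+54+54+56+116+119+51 = 651; mod 256 = 139 → 8b.
Outer input = (K'⊕opad) ∥ inner = 37 5c 5c 5c 5c ∥ 8b.
Outer hash (tag): sum = 55+92+92+92+92+139 = 562; mod 256 = 50 → 32.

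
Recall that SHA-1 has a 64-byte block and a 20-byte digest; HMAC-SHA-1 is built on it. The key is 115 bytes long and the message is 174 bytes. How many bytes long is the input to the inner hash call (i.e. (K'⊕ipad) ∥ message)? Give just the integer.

Key is 115 > 64 bytes, so it is hashed to 20 bytes then zero-padded to 64: |K'| = 64.
Inner input = (K'⊕ipad) ∥ m → 64 + 174 = 238 bytes.

238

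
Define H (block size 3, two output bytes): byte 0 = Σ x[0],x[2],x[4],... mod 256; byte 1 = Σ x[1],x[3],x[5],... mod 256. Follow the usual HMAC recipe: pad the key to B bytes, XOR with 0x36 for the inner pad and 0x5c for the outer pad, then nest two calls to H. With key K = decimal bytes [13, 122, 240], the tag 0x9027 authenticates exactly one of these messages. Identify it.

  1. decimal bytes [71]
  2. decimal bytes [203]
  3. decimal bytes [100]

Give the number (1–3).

Key decimal bytes [13, 122, 240] = 0d 7a f0 is exactly B = 3 bytes: K' = 0d 7a f0.
K' ⊕ ipad = 3b 4c c6; K' ⊕ opad = 51 26 ac.
m1: inner = H(3b 4c c6 47) = 01 93; tag = H(51 26 ac 01 93) = 9027 ← matches
m2: inner = H(3b 4c c6 cb) = 01 17; tag = H(51 26 ac 01 17) = 1427
m3: inner = H(3b 4c c6 64) = 01 b0; tag = H(51 26 ac 01 b0) = ad27

1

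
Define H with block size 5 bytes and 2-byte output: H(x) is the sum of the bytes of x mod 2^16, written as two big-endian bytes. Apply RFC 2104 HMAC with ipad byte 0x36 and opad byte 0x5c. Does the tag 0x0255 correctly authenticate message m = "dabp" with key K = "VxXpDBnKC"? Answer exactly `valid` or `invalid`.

Key "VxXpDBnKC" = 56 78 58 70 44 42 6e 4b 43 is 9 bytes > B = 5, so hash it first: H(key) = 03 18, then zero-pad to 5 bytes: K' = 03 18 00 00 00.
K' ⊕ ipad = 35 2e 36 36 36; K' ⊕ opad = 5f 44 5c 5c 5c.
Inner hash: sum = 53+46+54+54+54+100+97+98+112 = 668 → 02 9c.
Outer hash (recomputed tag): sum = 95+68+92+92+92+2+156 = 597 → 02 55.
Recomputed tag = 0255; claimed = 0255 → match.

valid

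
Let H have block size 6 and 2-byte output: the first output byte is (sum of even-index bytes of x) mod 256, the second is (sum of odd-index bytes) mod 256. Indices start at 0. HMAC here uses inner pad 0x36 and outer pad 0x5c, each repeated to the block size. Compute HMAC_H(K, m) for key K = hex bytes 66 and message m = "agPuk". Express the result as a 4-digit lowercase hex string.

Key hex bytes 66 is 1 byte ≤ B = 6; zero-pad to 6 bytes: K' = 66 00 00 00 00 00.
K' ⊕ ipad = 50 36 36 36 36 36.  K' ⊕ opad = 3a 5c 5c 5c 5c 5c.
Inner input = (K'⊕ipad) ∥ m = 50 36 36 36 36 36 ∥ 61 67 50 75 6b.
Inner hash: even-index sum = 472 mod 256 = 216; odd-index sum = 382 mod 256 = 126 → d8 7e.
Outer input = (K'⊕opad) ∥ inner = 3a 5c 5c 5c 5c 5c ∥ d8 7e.
Outer hash (tag): even-index sum = 458 mod 256 = 202; odd-index sum = 402 mod 256 = 146 → ca 92.

ca92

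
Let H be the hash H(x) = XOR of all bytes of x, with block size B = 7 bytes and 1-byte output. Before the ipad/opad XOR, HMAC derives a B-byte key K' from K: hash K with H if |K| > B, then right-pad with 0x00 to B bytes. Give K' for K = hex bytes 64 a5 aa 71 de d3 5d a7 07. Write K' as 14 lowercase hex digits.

|K| = 9 > B = 7, so first hash the key.
H(K): XOR 64⊕a5⊕aa⊕71⊕de⊕d3⊕5d⊕a7⊕07 = ea.
Zero-pad H(K) = ea to 7 bytes: K' = ea 00 00 00 00 00 00.

ea000000000000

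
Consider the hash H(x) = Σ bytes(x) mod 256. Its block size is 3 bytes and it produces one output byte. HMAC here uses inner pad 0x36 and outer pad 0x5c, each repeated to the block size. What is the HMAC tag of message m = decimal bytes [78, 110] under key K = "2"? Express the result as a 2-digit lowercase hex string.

52

Key "2" = 32 is 1 byte ≤ B = 3; zero-pad to 3 bytes: K' = 32 00 00.
K' ⊕ ipad = 04 36 36.  K' ⊕ opad = 6e 5c 5c.
Inner input = (K'⊕ipad) ∥ m = 04 36 36 ∥ 4e 6e.
Inner hash: sum = 4+54+54+78+110 = 300; mod 256 = 44 → 2c.
Outer input = (K'⊕opad) ∥ inner = 6e 5c 5c ∥ 2c.
Outer hash (tag): sum = 110+92+92+44 = 338; mod 256 = 82 → 52.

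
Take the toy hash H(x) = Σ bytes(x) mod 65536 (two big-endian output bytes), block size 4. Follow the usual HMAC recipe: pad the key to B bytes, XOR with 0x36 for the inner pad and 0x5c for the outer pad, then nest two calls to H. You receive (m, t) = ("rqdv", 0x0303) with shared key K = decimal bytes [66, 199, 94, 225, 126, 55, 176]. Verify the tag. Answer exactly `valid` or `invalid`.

Key decimal bytes [66, 199, 94, 225, 126, 55, 176] = 42 c7 5e e1 7e 37 b0 is 7 bytes > B = 4, so hash it first: H(key) = 03 ad, then zero-pad to 4 bytes: K' = 03 ad 00 00.
K' ⊕ ipad = 35 9b 36 36; K' ⊕ opad = 5f f1 5c 5c.
Inner hash: sum = 53+155+54+54+114+113+100+118 = 761 → 02 f9.
Outer hash (recomputed tag): sum = 95+241+92+92+2+249 = 771 → 03 03.
Recomputed tag = 0303; claimed = 0303 → match.

valid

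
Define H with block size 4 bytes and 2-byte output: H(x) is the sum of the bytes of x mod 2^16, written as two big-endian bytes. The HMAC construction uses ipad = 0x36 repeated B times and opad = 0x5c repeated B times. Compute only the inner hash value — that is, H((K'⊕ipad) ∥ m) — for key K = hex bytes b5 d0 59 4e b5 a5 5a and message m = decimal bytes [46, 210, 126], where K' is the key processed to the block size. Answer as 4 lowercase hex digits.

Key hex bytes b5 d0 59 4e b5 a5 5a is 7 bytes > B = 4, so hash it first: H(key) = 03 e0, then zero-pad to 4 bytes: K' = 03 e0 00 00.
K' ⊕ ipad = 35 d6 36 36.
Inner input = 35 d6 36 36 ∥ 2e d2 7e.
Inner hash: sum = 53+214+54+54+46+210+126 = 757 → 02 f5.

02f5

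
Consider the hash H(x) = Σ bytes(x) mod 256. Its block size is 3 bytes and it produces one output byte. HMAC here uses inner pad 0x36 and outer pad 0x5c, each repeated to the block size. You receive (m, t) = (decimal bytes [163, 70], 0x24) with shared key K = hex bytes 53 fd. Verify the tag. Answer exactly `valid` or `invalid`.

invalid

Key hex bytes 53 fd is 2 bytes ≤ B = 3; zero-pad to 3 bytes: K' = 53 fd 00.
K' ⊕ ipad = 65 cb 36; K' ⊕ opad = 0f a1 5c.
Inner hash: sum = 101+203+54+163+70 = 591; mod 256 = 79 → 4f.
Outer hash (recomputed tag): sum = 15+161+92+79 = 347; mod 256 = 91 → 5b.
Recomputed tag = 5b; claimed = 24 → mismatch.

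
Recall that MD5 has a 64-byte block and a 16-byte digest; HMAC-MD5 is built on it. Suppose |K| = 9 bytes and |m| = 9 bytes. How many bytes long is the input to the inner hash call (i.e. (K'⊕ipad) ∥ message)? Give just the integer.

Key is 9 ≤ 64 bytes, zero-padded: |K'| = 64.
Inner input = (K'⊕ipad) ∥ m → 64 + 9 = 73 bytes.

73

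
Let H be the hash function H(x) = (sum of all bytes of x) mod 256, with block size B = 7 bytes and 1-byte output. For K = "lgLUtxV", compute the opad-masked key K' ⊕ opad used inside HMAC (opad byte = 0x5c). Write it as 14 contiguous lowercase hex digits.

Key "lgLUtxV" = 6c 67 4c 55 74 78 56 is exactly B = 7 bytes: K' = 6c 67 4c 55 74 78 56.
XOR each byte with 0x5c: 6c⊕5c=30, 67⊕5c=3b, 4c⊕5c=10, 55⊕5c=09, 74⊕5c=28, 78⊕5c=24, 56⊕5c=0a.

303b100928240a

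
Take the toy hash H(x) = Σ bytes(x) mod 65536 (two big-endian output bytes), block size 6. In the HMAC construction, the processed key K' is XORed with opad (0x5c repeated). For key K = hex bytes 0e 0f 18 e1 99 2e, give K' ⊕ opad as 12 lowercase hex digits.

Key hex bytes 0e 0f 18 e1 99 2e is exactly B = 6 bytes: K' = 0e 0f 18 e1 99 2e.
XOR each byte with 0x5c: 0e⊕5c=52, 0f⊕5c=53, 18⊕5c=44, e1⊕5c=bd, 99⊕5c=c5, 2e⊕5c=72.

525344bdc572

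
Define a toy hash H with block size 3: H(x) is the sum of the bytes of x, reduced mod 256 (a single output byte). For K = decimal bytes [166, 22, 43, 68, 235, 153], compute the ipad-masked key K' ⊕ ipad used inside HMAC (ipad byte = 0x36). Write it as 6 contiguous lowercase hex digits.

Key decimal bytes [166, 22, 43, 68, 235, 153] = a6 16 2b 44 eb 99 is 6 bytes > B = 3, so hash it first: H(key) = af, then zero-pad to 3 bytes: K' = af 00 00.
XOR each byte with 0x36: af⊕36=99, 00⊕36=36, 00⊕36=36.

993636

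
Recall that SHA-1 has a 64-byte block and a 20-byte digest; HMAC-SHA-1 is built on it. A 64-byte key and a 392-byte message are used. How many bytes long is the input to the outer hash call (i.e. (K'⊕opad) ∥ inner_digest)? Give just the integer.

Key is 64 ≤ 64 bytes, zero-padded: |K'| = 64.
Outer input = (K'⊕opad) ∥ H(inner) → 64 + 20 = 84 bytes.

84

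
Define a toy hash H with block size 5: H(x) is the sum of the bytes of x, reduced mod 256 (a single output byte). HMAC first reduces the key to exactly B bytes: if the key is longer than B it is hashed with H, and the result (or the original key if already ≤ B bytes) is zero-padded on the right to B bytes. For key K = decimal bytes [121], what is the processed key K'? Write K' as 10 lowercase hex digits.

7900000000

Key decimal bytes [121] = 79 is 1 byte ≤ B = 5; zero-pad to 5 bytes: K' = 79 00 00 00 00.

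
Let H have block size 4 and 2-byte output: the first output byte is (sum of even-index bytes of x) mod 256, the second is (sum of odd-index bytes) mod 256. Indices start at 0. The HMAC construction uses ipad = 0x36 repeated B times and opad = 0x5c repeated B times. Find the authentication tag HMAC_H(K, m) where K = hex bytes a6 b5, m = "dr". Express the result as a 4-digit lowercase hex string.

Key hex bytes a6 b5 is 2 bytes ≤ B = 4; zero-pad to 4 bytes: K' = a6 b5 00 00.
K' ⊕ ipad = 90 83 36 36.  K' ⊕ opad = fa e9 5c 5c.
Inner input = (K'⊕ipad) ∥ m = 90 83 36 36 ∥ 64 72.
Inner hash: even-index sum = 298 mod 256 = 42; odd-index sum = 299 mod 256 = 43 → 2a 2b.
Outer input = (K'⊕opad) ∥ inner = fa e9 5c 5c ∥ 2a 2b.
Outer hash (tag): even-index sum = 384 mod 256 = 128; odd-index sum = 368 mod 256 = 112 → 80 70.

8070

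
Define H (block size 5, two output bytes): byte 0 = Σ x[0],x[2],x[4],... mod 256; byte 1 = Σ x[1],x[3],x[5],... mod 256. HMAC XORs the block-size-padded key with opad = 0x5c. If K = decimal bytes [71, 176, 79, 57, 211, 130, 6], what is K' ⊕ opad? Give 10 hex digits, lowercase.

33375c5c5c

Key decimal bytes [71, 176, 79, 57, 211, 130, 6] = 47 b0 4f 39 d3 82 06 is 7 bytes > B = 5, so hash it first: H(key) = 6f 6b, then zero-pad to 5 bytes: K' = 6f 6b 00 00 00.
XOR each byte with 0x5c: 6f⊕5c=33, 6b⊕5c=37, 00⊕5c=5c, 00⊕5c=5c, 00⊕5c=5c.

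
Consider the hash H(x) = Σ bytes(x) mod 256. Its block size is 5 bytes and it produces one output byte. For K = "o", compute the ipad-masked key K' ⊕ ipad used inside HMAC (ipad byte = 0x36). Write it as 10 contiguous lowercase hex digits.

5936363636

Key "o" = 6f is 1 byte ≤ B = 5; zero-pad to 5 bytes: K' = 6f 00 00 00 00.
XOR each byte with 0x36: 6f⊕36=59, 00⊕36=36, 00⊕36=36, 00⊕36=36, 00⊕36=36.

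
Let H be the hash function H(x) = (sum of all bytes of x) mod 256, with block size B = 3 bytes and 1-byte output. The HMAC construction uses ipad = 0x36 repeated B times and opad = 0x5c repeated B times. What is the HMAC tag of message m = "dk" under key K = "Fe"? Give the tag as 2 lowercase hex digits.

Key "Fe" = 46 65 is 2 bytes ≤ B = 3; zero-pad to 3 bytes: K' = 46 65 00.
K' ⊕ ipad = 70 53 36.  K' ⊕ opad = 1a 39 5c.
Inner input = (K'⊕ipad) ∥ m = 70 53 36 ∥ 64 6b.
Inner hash: sum = 112+83+54+100+107 = 456; mod 256 = 200 → c8.
Outer input = (K'⊕opad) ∥ inner = 1a 39 5c ∥ c8.
Outer hash (tag): sum = 26+57+92+200 = 375; mod 256 = 119 → 77.

77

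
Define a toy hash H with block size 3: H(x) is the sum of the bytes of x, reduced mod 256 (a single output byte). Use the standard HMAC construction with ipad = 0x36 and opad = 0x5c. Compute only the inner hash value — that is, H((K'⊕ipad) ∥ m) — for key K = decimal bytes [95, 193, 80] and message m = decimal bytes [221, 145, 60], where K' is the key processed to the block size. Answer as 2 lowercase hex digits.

Key decimal bytes [95, 193, 80] = 5f c1 50 is exactly B = 3 bytes: K' = 5f c1 50.
K' ⊕ ipad = 69 f7 66.
Inner input = 69 f7 66 ∥ dd 91 3c.
Inner hash: sum = 105+247+102+221+145+60 = 880; mod 256 = 112 → 70.

70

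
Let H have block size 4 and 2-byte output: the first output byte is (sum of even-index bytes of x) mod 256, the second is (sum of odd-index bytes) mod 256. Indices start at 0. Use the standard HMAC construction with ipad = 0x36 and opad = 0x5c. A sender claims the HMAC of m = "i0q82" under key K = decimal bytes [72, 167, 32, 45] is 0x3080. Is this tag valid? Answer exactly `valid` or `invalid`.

valid

Key decimal bytes [72, 167, 32, 45] = 48 a7 20 2d is exactly B = 4 bytes: K' = 48 a7 20 2d.
K' ⊕ ipad = 7e 91 16 1b; K' ⊕ opad = 14 fb 7c 71.
Inner hash: even-index sum = 416 mod 256 = 160; odd-index sum = 276 mod 256 = 20 → a0 14.
Outer hash (recomputed tag): even-index sum = 304 mod 256 = 48; odd-index sum = 384 mod 256 = 128 → 30 80.
Recomputed tag = 3080; claimed = 3080 → match.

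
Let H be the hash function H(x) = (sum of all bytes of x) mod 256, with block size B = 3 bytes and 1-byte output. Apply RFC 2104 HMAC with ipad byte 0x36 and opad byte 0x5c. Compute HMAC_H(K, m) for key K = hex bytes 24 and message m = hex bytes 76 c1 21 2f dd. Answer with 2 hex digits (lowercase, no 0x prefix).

12

Key hex bytes 24 is 1 byte ≤ B = 3; zero-pad to 3 bytes: K' = 24 00 00.
K' ⊕ ipad = 12 36 36.  K' ⊕ opad = 78 5c 5c.
Inner input = (K'⊕ipad) ∥ m = 12 36 36 ∥ 76 c1 21 2f dd.
Inner hash: sum = 18+54+54+118+193+33+47+221 = 738; mod 256 = 226 → e2.
Outer input = (K'⊕opad) ∥ inner = 78 5c 5c ∥ e2.
Outer hash (tag): sum = 120+92+92+226 = 530; mod 256 = 18 → 12.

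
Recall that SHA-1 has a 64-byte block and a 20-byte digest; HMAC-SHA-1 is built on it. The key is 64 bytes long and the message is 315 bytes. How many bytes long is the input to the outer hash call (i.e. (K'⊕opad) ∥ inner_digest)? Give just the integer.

Key is 64 ≤ 64 bytes, zero-padded: |K'| = 64.
Outer input = (K'⊕opad) ∥ H(inner) → 64 + 20 = 84 bytes.

84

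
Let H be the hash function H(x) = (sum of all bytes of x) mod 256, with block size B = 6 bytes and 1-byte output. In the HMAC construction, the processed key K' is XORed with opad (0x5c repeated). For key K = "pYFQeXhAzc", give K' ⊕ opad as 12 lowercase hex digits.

ff5c5c5c5c5c

Key "pYFQeXhAzc" = 70 59 46 51 65 58 68 41 7a 63 is 10 bytes > B = 6, so hash it first: H(key) = a3, then zero-pad to 6 bytes: K' = a3 00 00 00 00 00.
XOR each byte with 0x5c: a3⊕5c=ff, 00⊕5c=5c, 00⊕5c=5c, 00⊕5c=5c, 00⊕5c=5c, 00⊕5c=5c.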